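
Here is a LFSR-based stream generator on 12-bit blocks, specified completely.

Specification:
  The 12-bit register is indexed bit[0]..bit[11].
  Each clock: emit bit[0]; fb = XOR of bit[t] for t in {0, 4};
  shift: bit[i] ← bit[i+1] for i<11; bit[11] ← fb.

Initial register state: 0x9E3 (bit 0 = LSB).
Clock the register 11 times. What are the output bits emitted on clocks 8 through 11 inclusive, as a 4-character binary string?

reg_0 = 0x9E3
clock 1: out=1, reg = 0xCF1
clock 2: out=1, reg = 0x678
clock 3: out=0, reg = 0xB3C
clock 4: out=0, reg = 0xD9E
clock 5: out=0, reg = 0xECF
clock 6: out=1, reg = 0xF67
clock 7: out=1, reg = 0xFB3
clock 8: out=1, reg = 0x7D9
clock 9: out=1, reg = 0x3EC
clock 10: out=0, reg = 0x1F6
clock 11: out=0, reg = 0x8FB

1100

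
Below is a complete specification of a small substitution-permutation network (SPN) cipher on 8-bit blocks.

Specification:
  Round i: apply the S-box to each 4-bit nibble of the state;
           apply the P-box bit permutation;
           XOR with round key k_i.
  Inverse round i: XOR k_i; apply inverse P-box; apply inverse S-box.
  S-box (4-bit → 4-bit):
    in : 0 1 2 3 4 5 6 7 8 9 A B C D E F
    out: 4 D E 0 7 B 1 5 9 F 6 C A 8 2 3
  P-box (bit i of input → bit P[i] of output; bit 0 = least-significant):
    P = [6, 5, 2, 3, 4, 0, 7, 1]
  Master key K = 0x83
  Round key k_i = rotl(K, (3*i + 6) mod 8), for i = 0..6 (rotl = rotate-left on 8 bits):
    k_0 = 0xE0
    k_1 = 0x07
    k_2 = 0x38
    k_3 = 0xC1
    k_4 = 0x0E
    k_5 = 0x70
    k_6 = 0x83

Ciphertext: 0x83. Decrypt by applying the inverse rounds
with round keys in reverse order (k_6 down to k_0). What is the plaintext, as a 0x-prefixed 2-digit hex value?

0x00

s_0 = ciphertext = 0x83
s_1 = InvRound(s_0, k_6) = 0x33
s_2 = InvRound(s_1, k_5) = 0xC6
s_3 = InvRound(s_2, k_4) = 0x08
s_4 = InvRound(s_3, k_3) = 0xA8
s_5 = InvRound(s_4, k_2) = 0x73
s_6 = InvRound(s_5, k_1) = 0x64
s_7 = InvRound(s_6, k_0) = 0x00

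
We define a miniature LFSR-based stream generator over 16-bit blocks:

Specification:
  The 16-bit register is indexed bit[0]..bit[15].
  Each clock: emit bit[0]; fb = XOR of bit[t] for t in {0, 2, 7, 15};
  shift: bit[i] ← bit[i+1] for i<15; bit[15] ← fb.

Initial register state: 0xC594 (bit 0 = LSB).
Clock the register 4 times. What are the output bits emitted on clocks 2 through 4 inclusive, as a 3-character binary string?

reg_0 = 0xC594
clock 1: out=0, reg = 0xE2CA
clock 2: out=0, reg = 0x7165
clock 3: out=1, reg = 0x38B2
clock 4: out=0, reg = 0x9C59

010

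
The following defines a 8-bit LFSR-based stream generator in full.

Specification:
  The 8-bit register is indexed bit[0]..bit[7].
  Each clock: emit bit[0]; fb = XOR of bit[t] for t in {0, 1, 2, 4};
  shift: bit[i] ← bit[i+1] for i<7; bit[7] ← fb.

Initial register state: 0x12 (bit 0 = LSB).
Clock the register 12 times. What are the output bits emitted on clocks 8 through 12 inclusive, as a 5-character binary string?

00111

reg_0 = 0x12
clock 1: out=0, reg = 0x09
clock 2: out=1, reg = 0x84
clock 3: out=0, reg = 0xC2
clock 4: out=0, reg = 0xE1
clock 5: out=1, reg = 0xF0
clock 6: out=0, reg = 0xF8
clock 7: out=0, reg = 0xFC
clock 8: out=0, reg = 0x7E
clock 9: out=0, reg = 0xBF
clock 10: out=1, reg = 0x5F
clock 11: out=1, reg = 0x2F
clock 12: out=1, reg = 0x97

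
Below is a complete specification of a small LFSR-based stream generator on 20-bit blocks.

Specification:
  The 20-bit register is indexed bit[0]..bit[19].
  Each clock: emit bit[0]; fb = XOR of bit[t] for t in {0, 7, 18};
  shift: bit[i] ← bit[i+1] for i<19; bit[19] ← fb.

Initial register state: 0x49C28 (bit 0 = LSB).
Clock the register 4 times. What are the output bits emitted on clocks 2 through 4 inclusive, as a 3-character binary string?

001

reg_0 = 0x49C28
clock 1: out=0, reg = 0xA4E14
clock 2: out=0, reg = 0x5270A
clock 3: out=0, reg = 0xA9385
clock 4: out=1, reg = 0x549C2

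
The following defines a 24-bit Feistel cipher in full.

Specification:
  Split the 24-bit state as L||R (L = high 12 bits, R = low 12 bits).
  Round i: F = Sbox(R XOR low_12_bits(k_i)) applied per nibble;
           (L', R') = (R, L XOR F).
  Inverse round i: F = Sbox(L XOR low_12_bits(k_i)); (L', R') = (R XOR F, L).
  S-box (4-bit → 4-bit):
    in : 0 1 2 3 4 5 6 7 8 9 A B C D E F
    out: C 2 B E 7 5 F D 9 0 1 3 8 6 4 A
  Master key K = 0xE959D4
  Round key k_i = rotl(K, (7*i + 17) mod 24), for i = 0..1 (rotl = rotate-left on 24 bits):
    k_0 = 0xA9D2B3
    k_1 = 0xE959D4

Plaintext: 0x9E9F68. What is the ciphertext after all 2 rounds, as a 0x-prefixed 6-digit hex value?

0xF8A03C

s_0 = plaintext = 0x9E9F68
s_1 = Round(s_0, k_0) = 0xF68F8A
s_2 = Round(s_1, k_1) = 0xF8A03C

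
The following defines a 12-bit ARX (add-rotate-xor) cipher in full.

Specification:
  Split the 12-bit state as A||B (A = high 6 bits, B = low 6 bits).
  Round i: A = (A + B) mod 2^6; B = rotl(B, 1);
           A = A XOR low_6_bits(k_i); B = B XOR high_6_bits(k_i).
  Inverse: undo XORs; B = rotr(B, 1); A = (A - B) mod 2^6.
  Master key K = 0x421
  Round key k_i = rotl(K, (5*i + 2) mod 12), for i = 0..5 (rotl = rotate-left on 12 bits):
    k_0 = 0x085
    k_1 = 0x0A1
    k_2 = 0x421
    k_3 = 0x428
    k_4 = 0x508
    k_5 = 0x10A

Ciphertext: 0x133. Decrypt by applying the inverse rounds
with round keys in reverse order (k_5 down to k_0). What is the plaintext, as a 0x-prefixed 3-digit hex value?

s_0 = ciphertext = 0x133
s_1 = InvRound(s_0, k_5) = 0x4FB
s_2 = InvRound(s_1, k_4) = 0x937
s_3 = InvRound(s_2, k_3) = 0x673
s_4 = InvRound(s_3, k_2) = 0x1F1
s_5 = InvRound(s_4, k_1) = 0xB79
s_6 = InvRound(s_5, k_0) = 0xAFD

0xAFD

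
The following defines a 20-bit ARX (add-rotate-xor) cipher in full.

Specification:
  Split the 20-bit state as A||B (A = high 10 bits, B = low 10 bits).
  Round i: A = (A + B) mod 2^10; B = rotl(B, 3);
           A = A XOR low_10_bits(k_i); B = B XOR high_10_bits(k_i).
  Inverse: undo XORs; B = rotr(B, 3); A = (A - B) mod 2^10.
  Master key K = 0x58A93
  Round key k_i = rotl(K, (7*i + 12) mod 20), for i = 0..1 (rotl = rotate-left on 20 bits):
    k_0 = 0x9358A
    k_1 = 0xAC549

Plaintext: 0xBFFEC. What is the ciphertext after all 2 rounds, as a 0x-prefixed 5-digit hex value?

0x70BE3

s_0 = plaintext = 0xBFFEC
s_1 = Round(s_0, k_0) = 0xD852A
s_2 = Round(s_1, k_1) = 0x70BE3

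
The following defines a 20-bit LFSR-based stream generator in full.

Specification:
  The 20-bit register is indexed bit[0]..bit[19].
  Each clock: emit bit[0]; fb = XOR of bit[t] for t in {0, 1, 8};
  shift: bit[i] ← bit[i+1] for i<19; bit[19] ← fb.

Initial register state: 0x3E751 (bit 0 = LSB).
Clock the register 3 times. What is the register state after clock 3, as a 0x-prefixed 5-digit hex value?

0xC7CEA

reg_0 = 0x3E751
clock 1: out=1, reg = 0x1F3A8
clock 2: out=0, reg = 0x8F9D4
clock 3: out=0, reg = 0xC7CEA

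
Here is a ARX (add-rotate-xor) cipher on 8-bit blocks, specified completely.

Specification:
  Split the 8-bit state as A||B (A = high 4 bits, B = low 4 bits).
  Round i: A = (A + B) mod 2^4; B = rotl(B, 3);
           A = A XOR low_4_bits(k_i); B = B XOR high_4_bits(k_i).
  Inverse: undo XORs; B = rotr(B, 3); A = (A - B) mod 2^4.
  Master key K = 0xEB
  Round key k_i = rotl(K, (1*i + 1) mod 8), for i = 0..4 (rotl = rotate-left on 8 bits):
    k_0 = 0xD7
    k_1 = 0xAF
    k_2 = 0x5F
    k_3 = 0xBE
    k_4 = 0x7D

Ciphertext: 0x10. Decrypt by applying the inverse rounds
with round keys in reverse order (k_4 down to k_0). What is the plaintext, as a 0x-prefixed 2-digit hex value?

s_0 = ciphertext = 0x10
s_1 = InvRound(s_0, k_4) = 0xEE
s_2 = InvRound(s_1, k_3) = 0x6A
s_3 = InvRound(s_2, k_2) = 0xAF
s_4 = InvRound(s_3, k_1) = 0xBA
s_5 = InvRound(s_4, k_0) = 0xEE

0xEE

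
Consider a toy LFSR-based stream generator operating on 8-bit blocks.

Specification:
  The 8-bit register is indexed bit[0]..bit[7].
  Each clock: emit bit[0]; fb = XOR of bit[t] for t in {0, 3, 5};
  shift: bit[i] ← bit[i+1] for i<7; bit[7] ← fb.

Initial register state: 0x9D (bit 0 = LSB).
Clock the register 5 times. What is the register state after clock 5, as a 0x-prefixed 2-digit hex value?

reg_0 = 0x9D
clock 1: out=1, reg = 0x4E
clock 2: out=0, reg = 0xA7
clock 3: out=1, reg = 0x53
clock 4: out=1, reg = 0xA9
clock 5: out=1, reg = 0xD4

0xD4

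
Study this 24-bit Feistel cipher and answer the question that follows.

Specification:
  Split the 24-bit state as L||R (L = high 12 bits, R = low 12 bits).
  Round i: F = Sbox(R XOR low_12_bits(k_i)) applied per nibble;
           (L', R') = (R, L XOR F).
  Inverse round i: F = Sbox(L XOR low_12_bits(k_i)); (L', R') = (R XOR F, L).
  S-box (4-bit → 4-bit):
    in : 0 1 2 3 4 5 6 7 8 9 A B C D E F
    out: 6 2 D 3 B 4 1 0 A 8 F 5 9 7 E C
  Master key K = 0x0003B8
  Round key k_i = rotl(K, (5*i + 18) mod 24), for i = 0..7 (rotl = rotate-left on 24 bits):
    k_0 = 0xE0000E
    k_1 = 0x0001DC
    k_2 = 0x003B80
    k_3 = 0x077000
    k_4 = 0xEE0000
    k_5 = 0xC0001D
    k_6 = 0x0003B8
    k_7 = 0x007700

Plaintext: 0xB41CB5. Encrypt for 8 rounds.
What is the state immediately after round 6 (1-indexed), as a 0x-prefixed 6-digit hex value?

s_0 = plaintext = 0xB41CB5
s_1 = Round(s_0, k_0) = 0xCB5214
s_2 = Round(s_1, k_1) = 0x214F2F
s_3 = Round(s_2, k_2) = 0xF2F9E8
s_4 = Round(s_3, k_3) = 0x9E87C5
s_5 = Round(s_4, k_4) = 0x7C597C
s_6 = Round(s_5, k_5) = 0x97CFD7
s_7 = Round(s_6, k_6) = 0xFD7060
s_8 = Round(s_7, k_7) = 0x060FC1

0x97CFD7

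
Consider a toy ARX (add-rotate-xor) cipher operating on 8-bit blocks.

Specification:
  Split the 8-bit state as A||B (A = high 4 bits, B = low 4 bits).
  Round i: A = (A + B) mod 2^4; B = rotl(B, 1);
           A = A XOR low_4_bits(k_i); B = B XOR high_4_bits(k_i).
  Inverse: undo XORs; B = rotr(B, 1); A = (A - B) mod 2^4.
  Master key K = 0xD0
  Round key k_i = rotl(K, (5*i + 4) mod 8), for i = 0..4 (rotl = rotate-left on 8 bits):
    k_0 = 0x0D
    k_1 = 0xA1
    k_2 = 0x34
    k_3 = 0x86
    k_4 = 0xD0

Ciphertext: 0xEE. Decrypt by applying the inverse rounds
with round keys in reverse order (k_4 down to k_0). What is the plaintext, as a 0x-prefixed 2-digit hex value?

s_0 = ciphertext = 0xEE
s_1 = InvRound(s_0, k_4) = 0x59
s_2 = InvRound(s_1, k_3) = 0xB8
s_3 = InvRound(s_2, k_2) = 0x2D
s_4 = InvRound(s_3, k_1) = 0x8B
s_5 = InvRound(s_4, k_0) = 0x8D

0x8D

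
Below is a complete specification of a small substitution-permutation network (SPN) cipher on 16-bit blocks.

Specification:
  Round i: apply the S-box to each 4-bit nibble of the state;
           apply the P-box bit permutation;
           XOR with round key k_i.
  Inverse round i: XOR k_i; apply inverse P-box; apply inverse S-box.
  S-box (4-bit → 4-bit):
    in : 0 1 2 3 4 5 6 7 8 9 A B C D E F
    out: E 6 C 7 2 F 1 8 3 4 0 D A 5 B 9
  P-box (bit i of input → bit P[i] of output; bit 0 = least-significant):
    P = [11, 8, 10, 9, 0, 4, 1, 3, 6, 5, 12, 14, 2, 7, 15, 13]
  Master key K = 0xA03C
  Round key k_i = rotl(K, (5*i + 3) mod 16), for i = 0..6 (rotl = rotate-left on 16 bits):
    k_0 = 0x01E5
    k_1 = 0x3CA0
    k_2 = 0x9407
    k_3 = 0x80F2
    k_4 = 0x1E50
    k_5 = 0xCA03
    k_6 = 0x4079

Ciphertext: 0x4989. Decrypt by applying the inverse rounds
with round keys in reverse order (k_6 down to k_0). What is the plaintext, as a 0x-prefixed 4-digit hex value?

s_0 = ciphertext = 0x4989
s_1 = InvRound(s_0, k_6) = 0x4848
s_2 = InvRound(s_1, k_5) = 0x96B7
s_3 = InvRound(s_2, k_4) = 0x38D6
s_4 = InvRound(s_3, k_3) = 0xB1A6
s_5 = InvRound(s_4, k_2) = 0xC461
s_6 = InvRound(s_5, k_1) = 0x0B66
s_7 = InvRound(s_6, k_0) = 0x4ADF

0x4ADF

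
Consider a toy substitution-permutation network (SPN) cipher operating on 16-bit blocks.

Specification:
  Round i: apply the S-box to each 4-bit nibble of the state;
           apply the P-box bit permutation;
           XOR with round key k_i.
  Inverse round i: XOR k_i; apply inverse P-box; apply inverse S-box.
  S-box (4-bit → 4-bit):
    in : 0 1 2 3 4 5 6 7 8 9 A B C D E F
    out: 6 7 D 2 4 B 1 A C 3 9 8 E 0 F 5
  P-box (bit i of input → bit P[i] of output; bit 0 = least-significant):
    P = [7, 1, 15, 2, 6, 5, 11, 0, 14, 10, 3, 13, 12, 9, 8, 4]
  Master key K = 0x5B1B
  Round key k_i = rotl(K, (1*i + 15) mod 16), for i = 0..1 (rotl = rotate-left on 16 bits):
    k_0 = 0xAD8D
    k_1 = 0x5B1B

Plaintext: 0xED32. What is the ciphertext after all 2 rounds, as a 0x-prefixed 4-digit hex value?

s_0 = plaintext = 0xED32
s_1 = Round(s_0, k_0) = 0x3E39
s_2 = Round(s_1, k_1) = 0x3DB1

0x3DB1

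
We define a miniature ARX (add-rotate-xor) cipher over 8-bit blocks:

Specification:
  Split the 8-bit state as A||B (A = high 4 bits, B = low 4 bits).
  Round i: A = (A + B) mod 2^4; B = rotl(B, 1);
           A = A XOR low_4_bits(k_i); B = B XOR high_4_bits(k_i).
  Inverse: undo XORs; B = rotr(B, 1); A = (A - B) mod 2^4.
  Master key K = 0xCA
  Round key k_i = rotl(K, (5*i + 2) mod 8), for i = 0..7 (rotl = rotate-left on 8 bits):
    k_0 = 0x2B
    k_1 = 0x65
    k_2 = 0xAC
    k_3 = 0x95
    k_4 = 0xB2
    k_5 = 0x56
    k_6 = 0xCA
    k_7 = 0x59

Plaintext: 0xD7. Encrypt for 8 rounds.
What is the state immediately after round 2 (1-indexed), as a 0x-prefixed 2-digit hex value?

0xEF

s_0 = plaintext = 0xD7
s_1 = Round(s_0, k_0) = 0xFC
s_2 = Round(s_1, k_1) = 0xEF
s_3 = Round(s_2, k_2) = 0x15
s_4 = Round(s_3, k_3) = 0x33
s_5 = Round(s_4, k_4) = 0x4D
s_6 = Round(s_5, k_5) = 0x7E
s_7 = Round(s_6, k_6) = 0xF1
s_8 = Round(s_7, k_7) = 0x97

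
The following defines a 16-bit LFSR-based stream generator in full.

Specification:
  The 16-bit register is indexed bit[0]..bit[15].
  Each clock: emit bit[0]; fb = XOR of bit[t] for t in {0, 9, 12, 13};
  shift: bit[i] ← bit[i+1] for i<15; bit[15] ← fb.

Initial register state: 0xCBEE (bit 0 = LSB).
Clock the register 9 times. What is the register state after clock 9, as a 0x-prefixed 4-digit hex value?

0x2CE5

reg_0 = 0xCBEE
clock 1: out=0, reg = 0xE5F7
clock 2: out=1, reg = 0x72FB
clock 3: out=1, reg = 0x397D
clock 4: out=1, reg = 0x9CBE
clock 5: out=0, reg = 0xCE5F
clock 6: out=1, reg = 0x672F
clock 7: out=1, reg = 0xB397
clock 8: out=1, reg = 0x59CB
clock 9: out=1, reg = 0x2CE5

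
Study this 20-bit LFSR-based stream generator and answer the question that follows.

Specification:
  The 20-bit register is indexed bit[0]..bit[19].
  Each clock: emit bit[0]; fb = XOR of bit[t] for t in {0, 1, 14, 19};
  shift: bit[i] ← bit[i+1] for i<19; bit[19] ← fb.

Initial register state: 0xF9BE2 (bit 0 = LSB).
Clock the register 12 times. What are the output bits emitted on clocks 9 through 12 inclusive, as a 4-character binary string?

1101

reg_0 = 0xF9BE2
clock 1: out=0, reg = 0x7CDF1
clock 2: out=1, reg = 0x3E6F8
clock 3: out=0, reg = 0x9F37C
clock 4: out=0, reg = 0x4F9BE
clock 5: out=0, reg = 0x27CDF
clock 6: out=1, reg = 0x93E6F
clock 7: out=1, reg = 0xC9F37
clock 8: out=1, reg = 0xE4F9B
clock 9: out=1, reg = 0x727CD
clock 10: out=1, reg = 0xB93E6
clock 11: out=0, reg = 0x5C9F3
clock 12: out=1, reg = 0xAE4F9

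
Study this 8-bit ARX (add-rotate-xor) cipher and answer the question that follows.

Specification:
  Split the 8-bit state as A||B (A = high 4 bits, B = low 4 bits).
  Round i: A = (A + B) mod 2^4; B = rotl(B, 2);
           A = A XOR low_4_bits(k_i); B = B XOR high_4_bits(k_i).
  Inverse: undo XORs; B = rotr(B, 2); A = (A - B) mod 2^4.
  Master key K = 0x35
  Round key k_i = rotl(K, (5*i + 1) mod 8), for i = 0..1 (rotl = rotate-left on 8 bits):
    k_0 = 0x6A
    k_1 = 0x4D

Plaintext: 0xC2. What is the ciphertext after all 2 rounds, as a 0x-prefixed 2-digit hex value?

0xFF

s_0 = plaintext = 0xC2
s_1 = Round(s_0, k_0) = 0x4E
s_2 = Round(s_1, k_1) = 0xFF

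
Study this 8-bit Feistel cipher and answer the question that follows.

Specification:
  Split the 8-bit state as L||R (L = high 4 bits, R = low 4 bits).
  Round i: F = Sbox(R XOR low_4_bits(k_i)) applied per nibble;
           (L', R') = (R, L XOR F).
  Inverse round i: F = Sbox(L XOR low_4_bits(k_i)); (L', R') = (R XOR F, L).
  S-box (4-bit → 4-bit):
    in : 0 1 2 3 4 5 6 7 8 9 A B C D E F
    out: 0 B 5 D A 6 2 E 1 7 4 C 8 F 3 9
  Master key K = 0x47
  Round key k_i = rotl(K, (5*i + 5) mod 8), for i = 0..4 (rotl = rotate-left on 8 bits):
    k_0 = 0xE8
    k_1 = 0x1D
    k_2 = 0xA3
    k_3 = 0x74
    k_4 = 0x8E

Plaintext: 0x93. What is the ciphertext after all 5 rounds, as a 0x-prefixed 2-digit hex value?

s_0 = plaintext = 0x93
s_1 = Round(s_0, k_0) = 0x35
s_2 = Round(s_1, k_1) = 0x52
s_3 = Round(s_2, k_2) = 0x2E
s_4 = Round(s_3, k_3) = 0xE6
s_5 = Round(s_4, k_4) = 0x6F

0x6F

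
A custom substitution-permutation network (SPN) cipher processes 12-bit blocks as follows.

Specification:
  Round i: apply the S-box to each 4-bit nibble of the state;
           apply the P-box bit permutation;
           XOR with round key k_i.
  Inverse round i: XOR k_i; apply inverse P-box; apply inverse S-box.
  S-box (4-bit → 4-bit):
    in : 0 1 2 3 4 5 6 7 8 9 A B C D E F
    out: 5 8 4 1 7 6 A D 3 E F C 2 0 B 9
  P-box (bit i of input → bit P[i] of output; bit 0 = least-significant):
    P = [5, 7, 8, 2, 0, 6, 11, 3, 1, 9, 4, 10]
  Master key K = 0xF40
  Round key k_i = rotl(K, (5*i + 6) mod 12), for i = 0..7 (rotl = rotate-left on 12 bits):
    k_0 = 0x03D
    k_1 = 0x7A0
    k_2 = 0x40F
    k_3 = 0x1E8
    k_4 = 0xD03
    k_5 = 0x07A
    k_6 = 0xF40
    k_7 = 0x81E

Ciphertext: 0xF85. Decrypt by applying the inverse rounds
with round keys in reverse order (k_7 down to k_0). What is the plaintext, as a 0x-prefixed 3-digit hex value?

s_0 = ciphertext = 0xF85
s_1 = InvRound(s_0, k_7) = 0xAF5
s_2 = InvRound(s_1, k_6) = 0xB3A
s_3 = InvRound(s_2, k_5) = 0xC52
s_4 = InvRound(s_3, k_4) = 0x282
s_5 = InvRound(s_4, k_3) = 0x860
s_6 = InvRound(s_5, k_2) = 0xFAF
s_7 = InvRound(s_6, k_1) = 0x371
s_8 = InvRound(s_7, k_0) = 0xC6B

0xC6B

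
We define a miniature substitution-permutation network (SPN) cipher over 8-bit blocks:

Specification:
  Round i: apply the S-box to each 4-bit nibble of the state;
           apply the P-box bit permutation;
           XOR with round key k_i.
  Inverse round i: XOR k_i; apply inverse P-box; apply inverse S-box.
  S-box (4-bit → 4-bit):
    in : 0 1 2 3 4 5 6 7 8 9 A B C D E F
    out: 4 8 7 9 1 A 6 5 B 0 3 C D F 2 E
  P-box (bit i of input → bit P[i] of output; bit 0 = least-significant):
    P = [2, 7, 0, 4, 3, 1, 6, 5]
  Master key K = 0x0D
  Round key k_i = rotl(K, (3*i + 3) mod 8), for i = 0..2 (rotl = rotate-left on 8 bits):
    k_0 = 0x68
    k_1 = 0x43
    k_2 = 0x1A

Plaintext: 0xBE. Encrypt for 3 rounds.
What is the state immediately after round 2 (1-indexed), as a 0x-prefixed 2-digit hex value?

0xFD

s_0 = plaintext = 0xBE
s_1 = Round(s_0, k_0) = 0x88
s_2 = Round(s_1, k_1) = 0xFD
s_3 = Round(s_2, k_2) = 0xED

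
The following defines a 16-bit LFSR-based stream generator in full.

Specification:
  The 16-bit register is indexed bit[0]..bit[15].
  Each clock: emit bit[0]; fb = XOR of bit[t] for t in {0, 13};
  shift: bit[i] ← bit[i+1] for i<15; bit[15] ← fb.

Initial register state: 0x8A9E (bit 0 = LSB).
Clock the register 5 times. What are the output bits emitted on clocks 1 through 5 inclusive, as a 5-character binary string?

01111

reg_0 = 0x8A9E
clock 1: out=0, reg = 0x454F
clock 2: out=1, reg = 0xA2A7
clock 3: out=1, reg = 0x5153
clock 4: out=1, reg = 0xA8A9
clock 5: out=1, reg = 0x5454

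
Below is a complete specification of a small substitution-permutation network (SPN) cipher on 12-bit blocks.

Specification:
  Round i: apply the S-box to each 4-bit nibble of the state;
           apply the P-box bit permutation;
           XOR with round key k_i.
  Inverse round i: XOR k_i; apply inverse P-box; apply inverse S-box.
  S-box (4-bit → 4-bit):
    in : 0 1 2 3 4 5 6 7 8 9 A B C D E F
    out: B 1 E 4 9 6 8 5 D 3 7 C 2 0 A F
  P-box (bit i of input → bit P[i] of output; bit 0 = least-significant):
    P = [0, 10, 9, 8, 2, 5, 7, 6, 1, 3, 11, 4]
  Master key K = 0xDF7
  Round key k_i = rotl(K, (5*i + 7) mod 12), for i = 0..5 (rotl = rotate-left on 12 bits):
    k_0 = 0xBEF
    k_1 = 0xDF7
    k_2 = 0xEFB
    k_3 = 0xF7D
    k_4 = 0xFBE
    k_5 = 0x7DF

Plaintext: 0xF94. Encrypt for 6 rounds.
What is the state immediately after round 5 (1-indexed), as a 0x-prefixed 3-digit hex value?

s_0 = plaintext = 0xF94
s_1 = Round(s_0, k_0) = 0x2D0
s_2 = Round(s_1, k_1) = 0x0EE
s_3 = Round(s_2, k_2) = 0xB81
s_4 = Round(s_3, k_3) = 0x7A8
s_5 = Round(s_4, k_4) = 0x419
s_6 = Round(s_5, k_5) = 0x3C8

0x419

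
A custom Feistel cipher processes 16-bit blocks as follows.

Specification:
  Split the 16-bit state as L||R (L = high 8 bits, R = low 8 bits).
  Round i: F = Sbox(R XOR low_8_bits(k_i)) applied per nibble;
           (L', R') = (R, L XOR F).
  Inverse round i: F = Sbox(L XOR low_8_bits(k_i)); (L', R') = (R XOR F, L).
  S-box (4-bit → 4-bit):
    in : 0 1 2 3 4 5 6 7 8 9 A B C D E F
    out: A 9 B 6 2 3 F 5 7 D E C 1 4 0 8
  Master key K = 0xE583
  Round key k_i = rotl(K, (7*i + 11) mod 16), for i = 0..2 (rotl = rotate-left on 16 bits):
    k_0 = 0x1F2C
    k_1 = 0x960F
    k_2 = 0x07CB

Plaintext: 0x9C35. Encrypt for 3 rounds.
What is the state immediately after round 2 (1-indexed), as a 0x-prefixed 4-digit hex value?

s_0 = plaintext = 0x9C35
s_1 = Round(s_0, k_0) = 0x3501
s_2 = Round(s_1, k_1) = 0x0195
s_3 = Round(s_2, k_2) = 0x9531

0x0195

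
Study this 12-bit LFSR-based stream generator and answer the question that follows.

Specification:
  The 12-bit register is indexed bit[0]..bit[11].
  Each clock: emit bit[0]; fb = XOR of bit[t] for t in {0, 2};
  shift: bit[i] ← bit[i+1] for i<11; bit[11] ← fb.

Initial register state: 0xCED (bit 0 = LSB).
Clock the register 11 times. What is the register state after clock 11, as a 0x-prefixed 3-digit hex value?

reg_0 = 0xCED
clock 1: out=1, reg = 0x676
clock 2: out=0, reg = 0xB3B
clock 3: out=1, reg = 0xD9D
clock 4: out=1, reg = 0x6CE
clock 5: out=0, reg = 0xB67
clock 6: out=1, reg = 0x5B3
clock 7: out=1, reg = 0xAD9
clock 8: out=1, reg = 0xD6C
clock 9: out=0, reg = 0xEB6
clock 10: out=0, reg = 0xF5B
clock 11: out=1, reg = 0xFAD

0xFAD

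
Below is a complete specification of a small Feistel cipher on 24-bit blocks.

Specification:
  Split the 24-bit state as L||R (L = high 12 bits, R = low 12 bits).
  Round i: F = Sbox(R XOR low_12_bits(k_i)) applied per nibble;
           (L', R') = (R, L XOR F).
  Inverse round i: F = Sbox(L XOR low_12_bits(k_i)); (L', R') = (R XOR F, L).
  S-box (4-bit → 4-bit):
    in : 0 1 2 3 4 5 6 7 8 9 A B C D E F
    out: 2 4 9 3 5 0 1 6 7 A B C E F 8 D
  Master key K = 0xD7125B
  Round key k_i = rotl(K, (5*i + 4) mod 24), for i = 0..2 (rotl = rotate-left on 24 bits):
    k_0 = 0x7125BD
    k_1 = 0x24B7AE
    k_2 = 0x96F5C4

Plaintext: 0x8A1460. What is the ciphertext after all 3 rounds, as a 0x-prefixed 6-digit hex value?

s_0 = plaintext = 0x8A1460
s_1 = Round(s_0, k_0) = 0x460C5E
s_2 = Round(s_1, k_1) = 0xC5E8B2
s_3 = Round(s_2, k_2) = 0x8B233F

0x8B233F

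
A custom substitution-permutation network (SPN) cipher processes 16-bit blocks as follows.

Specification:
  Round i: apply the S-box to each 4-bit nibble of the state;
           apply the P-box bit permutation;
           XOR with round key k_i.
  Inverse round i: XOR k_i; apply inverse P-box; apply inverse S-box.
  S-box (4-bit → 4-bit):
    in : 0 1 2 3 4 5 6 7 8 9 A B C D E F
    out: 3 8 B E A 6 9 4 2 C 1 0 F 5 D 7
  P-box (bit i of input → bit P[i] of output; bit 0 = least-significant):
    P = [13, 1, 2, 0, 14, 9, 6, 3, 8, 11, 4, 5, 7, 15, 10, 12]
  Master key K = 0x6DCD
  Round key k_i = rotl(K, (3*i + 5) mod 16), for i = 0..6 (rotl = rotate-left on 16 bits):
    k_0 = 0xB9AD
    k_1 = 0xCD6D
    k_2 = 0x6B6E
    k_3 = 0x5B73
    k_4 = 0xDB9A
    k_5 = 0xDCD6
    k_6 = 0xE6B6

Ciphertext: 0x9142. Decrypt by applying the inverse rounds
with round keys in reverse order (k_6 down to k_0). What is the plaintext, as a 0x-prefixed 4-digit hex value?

0x5B68

s_0 = ciphertext = 0x9142
s_1 = InvRound(s_0, k_6) = 0xEEFD
s_2 = InvRound(s_1, k_5) = 0x1142
s_3 = InvRound(s_2, k_4) = 0x05CB
s_4 = InvRound(s_3, k_3) = 0xE32B
s_5 = InvRound(s_4, k_2) = 0x8879
s_6 = InvRound(s_5, k_1) = 0x7DA7
s_7 = InvRound(s_6, k_0) = 0x5B68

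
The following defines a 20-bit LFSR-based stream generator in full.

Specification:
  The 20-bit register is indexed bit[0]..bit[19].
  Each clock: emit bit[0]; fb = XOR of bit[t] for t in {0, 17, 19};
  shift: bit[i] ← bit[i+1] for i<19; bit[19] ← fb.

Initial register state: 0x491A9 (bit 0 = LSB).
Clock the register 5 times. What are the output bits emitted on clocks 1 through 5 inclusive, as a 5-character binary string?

reg_0 = 0x491A9
clock 1: out=1, reg = 0xA48D4
clock 2: out=0, reg = 0x5246A
clock 3: out=0, reg = 0x29235
clock 4: out=1, reg = 0x1491A
clock 5: out=0, reg = 0x0A48D

10010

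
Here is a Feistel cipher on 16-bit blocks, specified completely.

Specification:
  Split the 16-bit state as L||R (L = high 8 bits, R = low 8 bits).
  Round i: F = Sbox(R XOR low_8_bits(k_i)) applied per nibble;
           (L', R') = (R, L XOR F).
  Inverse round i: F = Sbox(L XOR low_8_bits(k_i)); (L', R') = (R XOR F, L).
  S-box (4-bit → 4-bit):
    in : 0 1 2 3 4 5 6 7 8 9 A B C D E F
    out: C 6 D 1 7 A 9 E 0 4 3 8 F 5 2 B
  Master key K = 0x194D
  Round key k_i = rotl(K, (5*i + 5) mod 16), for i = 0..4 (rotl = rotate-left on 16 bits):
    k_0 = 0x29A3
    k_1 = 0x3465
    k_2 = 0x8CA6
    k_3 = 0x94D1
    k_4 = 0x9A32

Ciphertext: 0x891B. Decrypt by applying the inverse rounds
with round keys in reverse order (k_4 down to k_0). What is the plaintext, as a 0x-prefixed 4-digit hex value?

s_0 = ciphertext = 0x891B
s_1 = InvRound(s_0, k_4) = 0x9389
s_2 = InvRound(s_1, k_3) = 0xF493
s_3 = InvRound(s_2, k_2) = 0x3EF4
s_4 = InvRound(s_3, k_1) = 0x5C3E
s_5 = InvRound(s_4, k_0) = 0x855C

0x855C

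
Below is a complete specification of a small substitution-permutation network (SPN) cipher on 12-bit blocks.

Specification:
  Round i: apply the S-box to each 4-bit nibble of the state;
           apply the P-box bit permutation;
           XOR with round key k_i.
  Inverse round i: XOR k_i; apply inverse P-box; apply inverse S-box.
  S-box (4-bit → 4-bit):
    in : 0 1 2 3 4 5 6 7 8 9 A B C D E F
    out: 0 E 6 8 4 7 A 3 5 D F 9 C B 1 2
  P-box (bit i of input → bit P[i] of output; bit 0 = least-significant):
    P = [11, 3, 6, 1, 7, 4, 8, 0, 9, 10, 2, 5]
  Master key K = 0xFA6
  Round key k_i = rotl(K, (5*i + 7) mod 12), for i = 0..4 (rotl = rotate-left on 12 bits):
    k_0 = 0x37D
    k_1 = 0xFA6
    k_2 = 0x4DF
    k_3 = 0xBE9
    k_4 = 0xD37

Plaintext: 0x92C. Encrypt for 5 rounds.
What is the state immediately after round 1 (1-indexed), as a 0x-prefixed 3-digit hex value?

s_0 = plaintext = 0x92C
s_1 = Round(s_0, k_0) = 0x00B
s_2 = Round(s_1, k_1) = 0x7A4
s_3 = Round(s_2, k_2) = 0x30E
s_4 = Round(s_3, k_3) = 0x3C9
s_5 = Round(s_4, k_4) = 0x454

0x00B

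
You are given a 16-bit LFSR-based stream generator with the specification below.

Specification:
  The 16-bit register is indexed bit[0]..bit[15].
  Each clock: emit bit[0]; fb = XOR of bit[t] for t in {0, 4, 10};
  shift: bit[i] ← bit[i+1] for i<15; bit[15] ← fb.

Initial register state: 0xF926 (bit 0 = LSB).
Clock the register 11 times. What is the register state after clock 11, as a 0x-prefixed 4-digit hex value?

reg_0 = 0xF926
clock 1: out=0, reg = 0x7C93
clock 2: out=1, reg = 0xBE49
clock 3: out=1, reg = 0x5F24
clock 4: out=0, reg = 0xAF92
clock 5: out=0, reg = 0x57C9
clock 6: out=1, reg = 0x2BE4
clock 7: out=0, reg = 0x15F2
clock 8: out=0, reg = 0x0AF9
clock 9: out=1, reg = 0x057C
clock 10: out=0, reg = 0x02BE
clock 11: out=0, reg = 0x815F

0x815F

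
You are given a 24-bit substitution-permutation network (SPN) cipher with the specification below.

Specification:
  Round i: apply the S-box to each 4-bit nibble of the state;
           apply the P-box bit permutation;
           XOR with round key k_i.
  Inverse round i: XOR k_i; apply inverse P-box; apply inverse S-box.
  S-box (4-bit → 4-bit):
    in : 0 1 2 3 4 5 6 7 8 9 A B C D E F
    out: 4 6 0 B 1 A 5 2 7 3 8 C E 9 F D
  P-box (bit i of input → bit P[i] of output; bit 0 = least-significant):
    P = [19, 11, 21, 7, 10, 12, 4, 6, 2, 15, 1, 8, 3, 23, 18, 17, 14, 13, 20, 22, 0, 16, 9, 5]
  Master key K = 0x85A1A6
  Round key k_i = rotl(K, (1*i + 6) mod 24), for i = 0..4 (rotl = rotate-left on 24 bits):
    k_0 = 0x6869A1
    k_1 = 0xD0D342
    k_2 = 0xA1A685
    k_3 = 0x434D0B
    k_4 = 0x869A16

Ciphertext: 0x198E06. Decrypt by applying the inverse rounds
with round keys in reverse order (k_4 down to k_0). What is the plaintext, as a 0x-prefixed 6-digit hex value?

0xF1AD6A

s_0 = ciphertext = 0x198E06
s_1 = InvRound(s_0, k_4) = 0x70C284
s_2 = InvRound(s_1, k_3) = 0x80DE4C
s_3 = InvRound(s_2, k_2) = 0x99425C
s_4 = InvRound(s_3, k_1) = 0x7A4E14
s_5 = InvRound(s_4, k_0) = 0xF1AD6A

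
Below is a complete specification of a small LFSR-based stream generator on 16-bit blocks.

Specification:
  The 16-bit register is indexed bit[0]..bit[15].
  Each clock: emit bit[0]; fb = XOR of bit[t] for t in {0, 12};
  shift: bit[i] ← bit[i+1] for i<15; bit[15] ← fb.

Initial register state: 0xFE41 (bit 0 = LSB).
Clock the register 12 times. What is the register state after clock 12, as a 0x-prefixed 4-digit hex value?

0x4AEF

reg_0 = 0xFE41
clock 1: out=1, reg = 0x7F20
clock 2: out=0, reg = 0xBF90
clock 3: out=0, reg = 0xDFC8
clock 4: out=0, reg = 0xEFE4
clock 5: out=0, reg = 0x77F2
clock 6: out=0, reg = 0xBBF9
clock 7: out=1, reg = 0x5DFC
clock 8: out=0, reg = 0xAEFE
clock 9: out=0, reg = 0x577F
clock 10: out=1, reg = 0x2BBF
clock 11: out=1, reg = 0x95DF
clock 12: out=1, reg = 0x4AEF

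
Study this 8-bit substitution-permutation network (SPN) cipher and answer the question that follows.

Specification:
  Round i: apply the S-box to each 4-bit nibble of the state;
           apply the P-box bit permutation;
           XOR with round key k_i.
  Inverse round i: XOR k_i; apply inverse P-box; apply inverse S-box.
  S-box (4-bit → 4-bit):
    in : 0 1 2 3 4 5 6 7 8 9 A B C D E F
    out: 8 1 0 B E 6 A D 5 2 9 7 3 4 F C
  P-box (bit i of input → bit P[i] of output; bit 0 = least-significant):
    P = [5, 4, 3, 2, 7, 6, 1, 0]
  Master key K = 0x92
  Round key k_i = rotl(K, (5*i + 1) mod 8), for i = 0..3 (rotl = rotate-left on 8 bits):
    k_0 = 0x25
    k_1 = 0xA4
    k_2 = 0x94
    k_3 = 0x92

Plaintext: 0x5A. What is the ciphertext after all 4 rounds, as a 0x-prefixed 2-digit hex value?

0x13

s_0 = plaintext = 0x5A
s_1 = Round(s_0, k_0) = 0x43
s_2 = Round(s_1, k_1) = 0xD3
s_3 = Round(s_2, k_2) = 0xA2
s_4 = Round(s_3, k_3) = 0x13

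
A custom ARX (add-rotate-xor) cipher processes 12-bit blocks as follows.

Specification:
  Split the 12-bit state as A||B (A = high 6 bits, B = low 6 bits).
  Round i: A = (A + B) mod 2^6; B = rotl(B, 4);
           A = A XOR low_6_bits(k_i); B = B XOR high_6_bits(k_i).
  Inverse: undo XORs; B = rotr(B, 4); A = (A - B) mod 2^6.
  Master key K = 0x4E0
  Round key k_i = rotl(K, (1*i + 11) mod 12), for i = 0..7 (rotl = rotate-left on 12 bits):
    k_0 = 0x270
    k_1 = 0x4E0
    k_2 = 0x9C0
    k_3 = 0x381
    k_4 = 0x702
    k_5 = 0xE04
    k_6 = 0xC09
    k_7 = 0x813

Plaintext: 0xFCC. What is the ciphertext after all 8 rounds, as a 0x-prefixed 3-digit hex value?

s_0 = plaintext = 0xFCC
s_1 = Round(s_0, k_0) = 0xECA
s_2 = Round(s_1, k_1) = 0x971
s_3 = Round(s_2, k_2) = 0x5BB
s_4 = Round(s_3, k_3) = 0x430
s_5 = Round(s_4, k_4) = 0x090
s_6 = Round(s_5, k_5) = 0x5BC
s_7 = Round(s_6, k_6) = 0x6FF
s_8 = Round(s_7, k_7) = 0x25F

0x25F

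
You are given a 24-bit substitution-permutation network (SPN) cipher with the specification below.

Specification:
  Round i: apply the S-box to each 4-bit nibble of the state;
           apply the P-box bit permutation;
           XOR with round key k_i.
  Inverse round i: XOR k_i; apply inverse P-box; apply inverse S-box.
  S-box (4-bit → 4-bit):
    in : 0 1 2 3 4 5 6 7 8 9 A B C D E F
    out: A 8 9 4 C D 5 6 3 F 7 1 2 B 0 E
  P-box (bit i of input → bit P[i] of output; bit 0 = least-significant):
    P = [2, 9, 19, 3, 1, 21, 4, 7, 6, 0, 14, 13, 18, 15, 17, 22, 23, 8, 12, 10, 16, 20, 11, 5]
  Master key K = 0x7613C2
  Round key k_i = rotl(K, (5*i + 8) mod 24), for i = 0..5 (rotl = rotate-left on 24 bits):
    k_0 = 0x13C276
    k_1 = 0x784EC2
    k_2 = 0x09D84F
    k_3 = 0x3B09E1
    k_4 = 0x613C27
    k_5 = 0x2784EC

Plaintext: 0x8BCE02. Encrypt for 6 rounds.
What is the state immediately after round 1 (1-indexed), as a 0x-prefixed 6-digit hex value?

0xA242FA

s_0 = plaintext = 0x8BCE02
s_1 = Round(s_0, k_0) = 0xA242FA
s_2 = Round(s_1, k_1) = 0x836016
s_3 = Round(s_2, k_2) = 0x16E8CA
s_4 = Round(s_3, k_3) = 0x931B84
s_5 = Round(s_4, k_4) = 0x18244D
s_6 = Round(s_5, k_5) = 0xE3E750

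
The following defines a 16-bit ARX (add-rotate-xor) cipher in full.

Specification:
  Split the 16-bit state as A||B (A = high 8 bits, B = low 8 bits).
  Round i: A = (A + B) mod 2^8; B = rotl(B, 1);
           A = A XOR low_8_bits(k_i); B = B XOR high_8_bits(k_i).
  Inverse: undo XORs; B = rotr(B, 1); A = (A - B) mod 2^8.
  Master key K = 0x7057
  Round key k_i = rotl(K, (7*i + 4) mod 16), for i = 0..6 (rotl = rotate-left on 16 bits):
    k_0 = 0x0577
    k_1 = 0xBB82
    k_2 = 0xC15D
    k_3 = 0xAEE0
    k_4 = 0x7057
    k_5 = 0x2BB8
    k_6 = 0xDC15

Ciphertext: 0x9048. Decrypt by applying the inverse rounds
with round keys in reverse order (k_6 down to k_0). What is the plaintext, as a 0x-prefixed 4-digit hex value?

0x14B8

s_0 = ciphertext = 0x9048
s_1 = InvRound(s_0, k_6) = 0x3B4A
s_2 = InvRound(s_1, k_5) = 0xD3B0
s_3 = InvRound(s_2, k_4) = 0x2460
s_4 = InvRound(s_3, k_3) = 0x5D67
s_5 = InvRound(s_4, k_2) = 0xAD53
s_6 = InvRound(s_5, k_1) = 0xBB74
s_7 = InvRound(s_6, k_0) = 0x14B8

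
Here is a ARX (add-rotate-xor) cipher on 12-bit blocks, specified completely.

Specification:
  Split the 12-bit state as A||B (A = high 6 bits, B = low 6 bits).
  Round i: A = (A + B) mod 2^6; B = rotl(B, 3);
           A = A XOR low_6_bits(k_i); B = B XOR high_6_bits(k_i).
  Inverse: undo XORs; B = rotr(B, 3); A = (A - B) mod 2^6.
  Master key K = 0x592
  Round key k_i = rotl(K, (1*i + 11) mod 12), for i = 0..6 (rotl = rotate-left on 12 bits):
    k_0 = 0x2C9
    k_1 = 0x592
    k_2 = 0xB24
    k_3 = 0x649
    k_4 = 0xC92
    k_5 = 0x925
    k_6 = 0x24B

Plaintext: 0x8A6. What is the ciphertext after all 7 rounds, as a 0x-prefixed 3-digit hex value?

0x8F5

s_0 = plaintext = 0x8A6
s_1 = Round(s_0, k_0) = 0x07F
s_2 = Round(s_1, k_1) = 0x4A9
s_3 = Round(s_2, k_2) = 0x7E1
s_4 = Round(s_3, k_3) = 0x255
s_5 = Round(s_4, k_4) = 0x318
s_6 = Round(s_5, k_5) = 0x067
s_7 = Round(s_6, k_6) = 0x8F5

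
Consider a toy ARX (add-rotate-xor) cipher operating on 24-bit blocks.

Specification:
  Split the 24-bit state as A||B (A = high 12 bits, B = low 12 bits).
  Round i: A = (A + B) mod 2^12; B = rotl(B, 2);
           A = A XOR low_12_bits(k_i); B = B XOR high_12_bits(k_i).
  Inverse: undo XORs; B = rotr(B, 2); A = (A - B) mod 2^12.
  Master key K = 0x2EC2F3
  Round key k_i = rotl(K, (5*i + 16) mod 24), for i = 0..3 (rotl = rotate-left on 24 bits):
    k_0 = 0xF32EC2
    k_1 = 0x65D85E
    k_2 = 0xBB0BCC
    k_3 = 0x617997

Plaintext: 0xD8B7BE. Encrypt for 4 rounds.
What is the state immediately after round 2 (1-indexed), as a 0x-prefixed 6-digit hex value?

s_0 = plaintext = 0xD8B7BE
s_1 = Round(s_0, k_0) = 0xB8B1CB
s_2 = Round(s_1, k_1) = 0x508171
s_3 = Round(s_2, k_2) = 0xDB5E74
s_4 = Round(s_3, k_3) = 0x5BEFC4

0x508171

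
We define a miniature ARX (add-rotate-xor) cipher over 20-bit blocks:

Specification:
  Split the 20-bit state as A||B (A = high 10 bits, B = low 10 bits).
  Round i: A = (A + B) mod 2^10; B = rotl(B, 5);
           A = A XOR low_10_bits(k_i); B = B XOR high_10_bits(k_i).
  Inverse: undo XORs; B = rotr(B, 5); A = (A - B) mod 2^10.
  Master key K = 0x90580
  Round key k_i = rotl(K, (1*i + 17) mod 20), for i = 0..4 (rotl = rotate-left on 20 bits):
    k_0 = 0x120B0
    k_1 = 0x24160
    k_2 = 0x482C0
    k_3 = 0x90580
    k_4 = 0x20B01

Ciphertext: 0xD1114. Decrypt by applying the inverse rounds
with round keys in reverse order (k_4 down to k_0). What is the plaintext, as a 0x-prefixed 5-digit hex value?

s_0 = ciphertext = 0xD1114
s_1 = InvRound(s_0, k_4) = 0x5E6CC
s_2 = InvRound(s_1, k_3) = 0xD55A4
s_3 = InvRound(s_2, k_2) = 0x44484
s_4 = InvRound(s_3, k_1) = 0x7C680
s_5 = InvRound(s_4, k_0) = 0x0AD16

0x0AD16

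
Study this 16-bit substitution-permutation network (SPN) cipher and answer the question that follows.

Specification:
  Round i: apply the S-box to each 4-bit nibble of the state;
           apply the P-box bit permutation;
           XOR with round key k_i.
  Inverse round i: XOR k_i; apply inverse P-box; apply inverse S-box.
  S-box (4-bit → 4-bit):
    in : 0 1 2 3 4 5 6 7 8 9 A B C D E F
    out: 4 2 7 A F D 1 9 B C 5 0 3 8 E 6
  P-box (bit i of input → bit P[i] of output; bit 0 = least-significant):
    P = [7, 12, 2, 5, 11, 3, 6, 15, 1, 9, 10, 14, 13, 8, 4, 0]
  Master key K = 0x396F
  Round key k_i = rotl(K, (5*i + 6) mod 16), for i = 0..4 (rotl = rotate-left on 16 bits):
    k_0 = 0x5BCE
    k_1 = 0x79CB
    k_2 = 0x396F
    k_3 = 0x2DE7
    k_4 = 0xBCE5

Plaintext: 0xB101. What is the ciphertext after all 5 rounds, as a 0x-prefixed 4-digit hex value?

0xCE78

s_0 = plaintext = 0xB101
s_1 = Round(s_0, k_0) = 0x498E
s_2 = Round(s_1, k_1) = 0x84F6
s_3 = Round(s_2, k_2) = 0x5EA4
s_4 = Round(s_3, k_3) = 0x5312
s_5 = Round(s_4, k_4) = 0xCE78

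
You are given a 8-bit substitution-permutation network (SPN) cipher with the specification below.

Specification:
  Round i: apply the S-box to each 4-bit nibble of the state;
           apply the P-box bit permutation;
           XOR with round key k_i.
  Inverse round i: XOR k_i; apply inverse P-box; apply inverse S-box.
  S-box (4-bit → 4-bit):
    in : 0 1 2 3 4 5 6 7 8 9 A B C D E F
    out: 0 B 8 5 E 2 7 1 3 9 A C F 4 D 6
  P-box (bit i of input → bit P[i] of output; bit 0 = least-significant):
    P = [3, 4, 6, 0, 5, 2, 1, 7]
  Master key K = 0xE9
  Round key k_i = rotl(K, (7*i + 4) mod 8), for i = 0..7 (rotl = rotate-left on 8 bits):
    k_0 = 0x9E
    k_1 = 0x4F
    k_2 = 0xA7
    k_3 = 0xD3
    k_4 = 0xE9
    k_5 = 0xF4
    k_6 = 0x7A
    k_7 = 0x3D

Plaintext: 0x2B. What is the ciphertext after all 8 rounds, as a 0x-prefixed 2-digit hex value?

s_0 = plaintext = 0x2B
s_1 = Round(s_0, k_0) = 0x5F
s_2 = Round(s_1, k_1) = 0x1B
s_3 = Round(s_2, k_2) = 0x42
s_4 = Round(s_3, k_3) = 0x54
s_5 = Round(s_4, k_4) = 0xBC
s_6 = Round(s_5, k_5) = 0x2F
s_7 = Round(s_6, k_6) = 0xAA
s_8 = Round(s_7, k_7) = 0xA8

0xA8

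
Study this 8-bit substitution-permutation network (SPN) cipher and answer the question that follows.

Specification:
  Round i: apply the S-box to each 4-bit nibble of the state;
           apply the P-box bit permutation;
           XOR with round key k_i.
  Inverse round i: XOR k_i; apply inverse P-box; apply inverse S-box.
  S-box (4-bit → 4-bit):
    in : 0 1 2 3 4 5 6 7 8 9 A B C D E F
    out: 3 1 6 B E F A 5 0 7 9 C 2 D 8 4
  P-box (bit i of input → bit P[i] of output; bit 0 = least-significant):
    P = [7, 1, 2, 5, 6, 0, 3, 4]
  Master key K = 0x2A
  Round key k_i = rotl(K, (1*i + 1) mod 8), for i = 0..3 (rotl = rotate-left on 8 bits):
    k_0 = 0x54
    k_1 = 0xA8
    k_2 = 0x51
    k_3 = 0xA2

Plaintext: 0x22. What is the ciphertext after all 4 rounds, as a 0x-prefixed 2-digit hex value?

s_0 = plaintext = 0x22
s_1 = Round(s_0, k_0) = 0x5B
s_2 = Round(s_1, k_1) = 0xD5
s_3 = Round(s_2, k_2) = 0xAF
s_4 = Round(s_3, k_3) = 0xF6

0xF6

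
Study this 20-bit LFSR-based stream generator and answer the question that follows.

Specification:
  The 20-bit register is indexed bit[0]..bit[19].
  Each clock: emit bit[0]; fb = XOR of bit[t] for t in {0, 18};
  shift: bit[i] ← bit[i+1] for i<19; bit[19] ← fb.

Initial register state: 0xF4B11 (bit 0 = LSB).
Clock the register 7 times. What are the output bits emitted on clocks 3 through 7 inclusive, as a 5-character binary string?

00100

reg_0 = 0xF4B11
clock 1: out=1, reg = 0x7A588
clock 2: out=0, reg = 0xBD2C4
clock 3: out=0, reg = 0x5E962
clock 4: out=0, reg = 0xAF4B1
clock 5: out=1, reg = 0xD7A58
clock 6: out=0, reg = 0xEBD2C
clock 7: out=0, reg = 0xF5E96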